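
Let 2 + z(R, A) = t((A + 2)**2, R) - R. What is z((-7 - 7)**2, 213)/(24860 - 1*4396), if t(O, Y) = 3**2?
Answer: -189/20464 ≈ -0.0092357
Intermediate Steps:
t(O, Y) = 9
z(R, A) = 7 - R (z(R, A) = -2 + (9 - R) = 7 - R)
z((-7 - 7)**2, 213)/(24860 - 1*4396) = (7 - (-7 - 7)**2)/(24860 - 1*4396) = (7 - 1*(-14)**2)/(24860 - 4396) = (7 - 1*196)/20464 = (7 - 196)*(1/20464) = -189*1/20464 = -189/20464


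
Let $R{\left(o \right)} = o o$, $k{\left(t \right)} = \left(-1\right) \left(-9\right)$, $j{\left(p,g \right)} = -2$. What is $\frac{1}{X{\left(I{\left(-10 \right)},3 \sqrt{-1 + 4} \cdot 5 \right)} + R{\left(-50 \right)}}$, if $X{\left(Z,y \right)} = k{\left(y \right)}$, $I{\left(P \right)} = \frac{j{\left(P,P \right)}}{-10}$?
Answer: $\frac{1}{2509} \approx 0.00039857$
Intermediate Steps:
$k{\left(t \right)} = 9$
$I{\left(P \right)} = \frac{1}{5}$ ($I{\left(P \right)} = - \frac{2}{-10} = \left(-2\right) \left(- \frac{1}{10}\right) = \frac{1}{5}$)
$X{\left(Z,y \right)} = 9$
$R{\left(o \right)} = o^{2}$
$\frac{1}{X{\left(I{\left(-10 \right)},3 \sqrt{-1 + 4} \cdot 5 \right)} + R{\left(-50 \right)}} = \frac{1}{9 + \left(-50\right)^{2}} = \frac{1}{9 + 2500} = \frac{1}{2509}$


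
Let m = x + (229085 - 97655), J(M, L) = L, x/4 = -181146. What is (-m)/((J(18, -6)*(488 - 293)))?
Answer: -32953/65 ≈ -506.97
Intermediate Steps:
x = -724584 (x = 4*(-181146) = -724584)
m = -593154 (m = -724584 + (229085 - 97655) = -724584 + 131430 = -593154)
(-m)/((J(18, -6)*(488 - 293))) = (-1*(-593154))/((-6*(488 - 293))) = 593154/((-6*195)) = 593154/(-1170) = 593154*(-1/1170) = -32953/65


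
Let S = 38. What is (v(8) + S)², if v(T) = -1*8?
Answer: 900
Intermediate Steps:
v(T) = -8
(v(8) + S)² = (-8 + 38)² = 30² = 900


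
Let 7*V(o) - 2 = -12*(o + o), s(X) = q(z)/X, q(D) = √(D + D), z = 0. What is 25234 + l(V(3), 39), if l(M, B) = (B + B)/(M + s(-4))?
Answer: 126131/5 ≈ 25226.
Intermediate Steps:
q(D) = √2*√D (q(D) = √(2*D) = √2*√D)
s(X) = 0 (s(X) = (√2*√0)/X = (√2*0)/X = 0/X = 0)
V(o) = 2/7 - 24*o/7 (V(o) = 2/7 + (-12*(o + o))/7 = 2/7 + (-24*o)/7 = 2/7 - 24*o/7)
l(M, B) = 2*B/M (l(M, B) = (B + B)/(M + 0) = (2*B)/M = 2*B/M)
25234 + l(V(3), 39) = 25234 + 2*39/(2/7 - 24/7*3) = 25234 + 2*39/(2/7 - 72/7) = 25234 + 2*39/(-10) = 25234 + 2*39*(-⅒) = 25234 - 39/5 = 126131/5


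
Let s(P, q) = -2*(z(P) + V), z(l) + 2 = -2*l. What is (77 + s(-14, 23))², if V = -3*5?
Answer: 3025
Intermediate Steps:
V = -15
z(l) = -2 - 2*l
s(P, q) = 34 + 4*P (s(P, q) = -2*((-2 - 2*P) - 15) = -2*(-17 - 2*P) = 34 + 4*P)
(77 + s(-14, 23))² = (77 + (34 + 4*(-14)))² = (77 + (34 - 56))² = (77 - 22)² = 55² = 3025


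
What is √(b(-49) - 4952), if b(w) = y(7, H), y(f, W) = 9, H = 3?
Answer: I*√4943 ≈ 70.307*I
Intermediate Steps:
b(w) = 9
√(b(-49) - 4952) = √(9 - 4952) = √(-4943) = I*√4943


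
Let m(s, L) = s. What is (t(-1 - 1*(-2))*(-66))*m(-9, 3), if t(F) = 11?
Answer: 6534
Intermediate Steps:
(t(-1 - 1*(-2))*(-66))*m(-9, 3) = (11*(-66))*(-9) = -726*(-9) = 6534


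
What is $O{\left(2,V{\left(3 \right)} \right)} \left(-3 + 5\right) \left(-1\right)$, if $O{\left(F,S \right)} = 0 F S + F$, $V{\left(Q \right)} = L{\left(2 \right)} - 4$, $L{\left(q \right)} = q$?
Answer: $-4$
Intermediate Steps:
$V{\left(Q \right)} = -2$ ($V{\left(Q \right)} = 2 - 4 = -2$)
$O{\left(F,S \right)} = F$ ($O{\left(F,S \right)} = 0 S + F = 0 + F = F$)
$O{\left(2,V{\left(3 \right)} \right)} \left(-3 + 5\right) \left(-1\right) = 2 \left(-3 + 5\right) \left(-1\right) = 2 \cdot 2 \left(-1\right) = 2 \left(-2\right) = -4$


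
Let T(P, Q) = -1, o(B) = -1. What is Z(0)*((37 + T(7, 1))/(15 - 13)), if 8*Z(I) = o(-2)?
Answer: -9/4 ≈ -2.2500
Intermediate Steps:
Z(I) = -⅛ (Z(I) = (⅛)*(-1) = -⅛)
Z(0)*((37 + T(7, 1))/(15 - 13)) = -(37 - 1)/(8*(15 - 13)) = -9/(2*2) = -⅛*18 = -9/4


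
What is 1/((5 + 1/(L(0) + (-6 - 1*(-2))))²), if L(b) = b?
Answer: 16/361 ≈ 0.044321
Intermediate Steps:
1/((5 + 1/(L(0) + (-6 - 1*(-2))))²) = 1/((5 + 1/(0 + (-6 - 1*(-2))))²) = 1/((5 + 1/(0 + (-6 + 2)))²) = 1/((5 + 1/(0 - 4))²) = 1/((5 + 1/(-4))²) = 1/((5 - ¼)²) = 1/((19/4)²) = 1/(361/16) = 16/361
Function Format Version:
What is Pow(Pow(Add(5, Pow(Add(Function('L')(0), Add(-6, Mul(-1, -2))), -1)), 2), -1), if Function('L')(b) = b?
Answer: Rational(16, 361) ≈ 0.044321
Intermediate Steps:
Pow(Pow(Add(5, Pow(Add(Function('L')(0), Add(-6, Mul(-1, -2))), -1)), 2), -1) = Pow(Pow(Add(5, Pow(Add(0, Add(-6, Mul(-1, -2))), -1)), 2), -1) = Pow(Pow(Add(5, Pow(Add(0, Add(-6, 2)), -1)), 2), -1) = Pow(Pow(Add(5, Pow(Add(0, -4), -1)), 2), -1) = Pow(Pow(Add(5, Pow(-4, -1)), 2), -1) = Pow(Pow(Add(5, Rational(-1, 4)), 2), -1) = Pow(Pow(Rational(19, 4), 2), -1) = Pow(Rational(361, 16), -1) = Rational(16, 361)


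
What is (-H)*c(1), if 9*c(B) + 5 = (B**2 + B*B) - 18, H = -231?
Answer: -539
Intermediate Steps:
c(B) = -23/9 + 2*B**2/9 (c(B) = -5/9 + ((B**2 + B*B) - 18)/9 = -5/9 + ((B**2 + B**2) - 18)/9 = -5/9 + (2*B**2 - 18)/9 = -5/9 + (-18 + 2*B**2)/9 = -5/9 + (-2 + 2*B**2/9) = -23/9 + 2*B**2/9)
(-H)*c(1) = (-1*(-231))*(-23/9 + (2/9)*1**2) = 231*(-23/9 + (2/9)*1) = 231*(-23/9 + 2/9) = 231*(-7/3) = -539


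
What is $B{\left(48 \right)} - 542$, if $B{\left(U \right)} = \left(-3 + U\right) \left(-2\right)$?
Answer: $-632$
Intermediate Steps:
$B{\left(U \right)} = 6 - 2 U$
$B{\left(48 \right)} - 542 = \left(6 - 96\right) - 542 = -90 - 542 = -632$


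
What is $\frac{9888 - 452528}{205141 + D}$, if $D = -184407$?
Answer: $- \frac{221320}{10367} \approx -21.349$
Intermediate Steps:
$\frac{9888 - 452528}{205141 + D} = \frac{9888 - 452528}{205141 - 184407} = - \frac{442640}{20734} = \left(-442640\right) \frac{1}{20734} = - \frac{221320}{10367}$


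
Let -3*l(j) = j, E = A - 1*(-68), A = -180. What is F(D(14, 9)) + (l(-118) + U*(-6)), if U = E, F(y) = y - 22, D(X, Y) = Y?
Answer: 2095/3 ≈ 698.33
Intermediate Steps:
E = -112 (E = -180 - 1*(-68) = -180 + 68 = -112)
F(y) = -22 + y
U = -112
l(j) = -j/3
F(D(14, 9)) + (l(-118) + U*(-6)) = (-22 + 9) + (-1/3*(-118) - 112*(-6)) = -13 + (118/3 + 672) = -13 + 2134/3 = 2095/3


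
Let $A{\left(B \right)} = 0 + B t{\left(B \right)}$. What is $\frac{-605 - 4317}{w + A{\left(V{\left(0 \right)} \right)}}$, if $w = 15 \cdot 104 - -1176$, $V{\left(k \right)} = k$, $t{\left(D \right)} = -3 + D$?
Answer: $- \frac{2461}{1368} \approx -1.799$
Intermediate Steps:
$A{\left(B \right)} = B \left(-3 + B\right)$ ($A{\left(B \right)} = 0 + B \left(-3 + B\right) = B \left(-3 + B\right)$)
$w = 2736$ ($w = 1560 + 1176 = 2736$)
$\frac{-605 - 4317}{w + A{\left(V{\left(0 \right)} \right)}} = \frac{-605 - 4317}{2736 + 0 \left(-3 + 0\right)} = - \frac{4922}{2736 + 0 \left(-3\right)} = - \frac{4922}{2736 + 0} = - \frac{4922}{2736} = \left(-4922\right) \frac{1}{2736} = - \frac{2461}{1368}$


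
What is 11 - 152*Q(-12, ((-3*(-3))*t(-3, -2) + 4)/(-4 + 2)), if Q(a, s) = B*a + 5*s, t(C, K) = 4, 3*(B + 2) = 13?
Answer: 19467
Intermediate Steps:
B = 7/3 (B = -2 + (1/3)*13 = -2 + 13/3 = 7/3 ≈ 2.3333)
Q(a, s) = 5*s + 7*a/3 (Q(a, s) = 7*a/3 + 5*s = 5*s + 7*a/3)
11 - 152*Q(-12, ((-3*(-3))*t(-3, -2) + 4)/(-4 + 2)) = 11 - 152*(5*((-3*(-3)*4 + 4)/(-4 + 2)) + (7/3)*(-12)) = 11 - 152*(5*((9*4 + 4)/(-2)) - 28) = 11 - 152*(5*((36 + 4)*(-1/2)) - 28) = 11 - 152*(5*(40*(-1/2)) - 28) = 11 - 152*(5*(-20) - 28) = 11 - 152*(-100 - 28) = 11 - 152*(-128) = 11 + 19456 = 19467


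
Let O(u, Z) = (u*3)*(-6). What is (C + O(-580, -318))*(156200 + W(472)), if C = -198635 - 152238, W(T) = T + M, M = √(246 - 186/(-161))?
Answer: -53336318976 - 1361732*√400407/161 ≈ -5.3342e+10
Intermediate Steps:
O(u, Z) = -18*u (O(u, Z) = (3*u)*(-6) = -18*u)
M = 4*√400407/161 (M = √(246 - 186*(-1/161)) = √(246 + 186/161) = √(39792/161) = 4*√400407/161 ≈ 15.721)
W(T) = T + 4*√400407/161
C = -350873
(C + O(-580, -318))*(156200 + W(472)) = (-350873 - 18*(-580))*(156200 + (472 + 4*√400407/161)) = (-350873 + 10440)*(156672 + 4*√400407/161) = -340433*(156672 + 4*√400407/161) = -53336318976 - 1361732*√400407/161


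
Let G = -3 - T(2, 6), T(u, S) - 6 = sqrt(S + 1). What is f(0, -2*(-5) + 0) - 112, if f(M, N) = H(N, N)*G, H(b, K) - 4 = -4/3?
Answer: -136 - 8*sqrt(7)/3 ≈ -143.06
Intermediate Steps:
T(u, S) = 6 + sqrt(1 + S) (T(u, S) = 6 + sqrt(S + 1) = 6 + sqrt(1 + S))
H(b, K) = 8/3 (H(b, K) = 4 - 4/3 = 8/3)
G = -9 - sqrt(7) (G = -3 - (6 + sqrt(1 + 6)) = -3 - (6 + sqrt(7)) = -3 + (-6 - sqrt(7)) = -9 - sqrt(7) ≈ -11.646)
f(M, N) = -24 - 8*sqrt(7)/3 (f(M, N) = 8*(-9 - sqrt(7))/3 = -24 - 8*sqrt(7)/3)
f(0, -2*(-5) + 0) - 112 = (-24 - 8*sqrt(7)/3) - 112 = -136 - 8*sqrt(7)/3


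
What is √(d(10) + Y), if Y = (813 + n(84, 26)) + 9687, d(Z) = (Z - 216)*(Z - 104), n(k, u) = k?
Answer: 2*√7487 ≈ 173.05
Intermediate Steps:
d(Z) = (-216 + Z)*(-104 + Z)
Y = 10584 (Y = (813 + 84) + 9687 = 897 + 9687 = 10584)
√(d(10) + Y) = √((22464 + 10² - 320*10) + 10584) = √((22464 + 100 - 3200) + 10584) = √(19364 + 10584) = √29948 = 2*√7487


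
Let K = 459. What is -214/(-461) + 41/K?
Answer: 117127/211599 ≈ 0.55353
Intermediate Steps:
-214/(-461) + 41/K = -214/(-461) + 41/459 = -214*(-1/461) + 41*(1/459) = 214/461 + 41/459 = 117127/211599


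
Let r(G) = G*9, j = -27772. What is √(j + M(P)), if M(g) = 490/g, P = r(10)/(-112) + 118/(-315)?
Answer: 2*I*√62118804523/2969 ≈ 167.89*I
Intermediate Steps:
r(G) = 9*G
P = -2969/2520 (P = (9*10)/(-112) + 118/(-315) = 90*(-1/112) + 118*(-1/315) = -45/56 - 118/315 = -2969/2520 ≈ -1.1782)
√(j + M(P)) = √(-27772 + 490/(-2969/2520)) = √(-27772 + 490*(-2520/2969)) = √(-27772 - 1234800/2969) = √(-83689868/2969) = 2*I*√62118804523/2969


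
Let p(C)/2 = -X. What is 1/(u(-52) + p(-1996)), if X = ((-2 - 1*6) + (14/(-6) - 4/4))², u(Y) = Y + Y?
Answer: -9/3248 ≈ -0.0027709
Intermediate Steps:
u(Y) = 2*Y
X = 1156/9 (X = ((-2 - 6) + (14*(-⅙) - 4*¼))² = (-8 + (-7/3 - 1))² = (-8 - 10/3)² = (-34/3)² = 1156/9 ≈ 128.44)
p(C) = -2312/9 (p(C) = 2*(-1*1156/9) = 2*(-1156/9) = -2312/9)
1/(u(-52) + p(-1996)) = 1/(2*(-52) - 2312/9) = 1/(-104 - 2312/9) = 1/(-3248/9) = -9/3248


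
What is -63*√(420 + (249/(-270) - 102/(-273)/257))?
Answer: -3*√206294514355930/33410 ≈ -1289.7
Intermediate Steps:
-63*√(420 + (249/(-270) - 102/(-273)/257)) = -63*√(420 + (249*(-1/270) - 102*(-1/273)*(1/257))) = -63*√(420 + (-83/90 + (34/91)*(1/257))) = -63*√(420 + (-83/90 + 34/23387)) = -63*√(420 - 1938061/2104830) = -3*√206294514355930/33410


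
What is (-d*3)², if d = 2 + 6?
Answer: 576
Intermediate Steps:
d = 8
(-d*3)² = (-1*8*3)² = (-8*3)² = (-24)² = 576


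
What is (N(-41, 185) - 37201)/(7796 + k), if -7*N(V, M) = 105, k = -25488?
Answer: 9304/4423 ≈ 2.1035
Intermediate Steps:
N(V, M) = -15 (N(V, M) = -1/7*105 = -15)
(N(-41, 185) - 37201)/(7796 + k) = (-15 - 37201)/(7796 - 25488) = -37216/(-17692) = -37216*(-1/17692) = 9304/4423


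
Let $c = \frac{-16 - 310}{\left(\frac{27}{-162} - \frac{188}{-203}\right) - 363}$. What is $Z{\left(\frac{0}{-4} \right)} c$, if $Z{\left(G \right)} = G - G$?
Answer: $0$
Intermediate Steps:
$Z{\left(G \right)} = 0$
$c = \frac{397068}{441209}$ ($c = - \frac{326}{\left(27 \left(- \frac{1}{162}\right) - - \frac{188}{203}\right) - 363} = - \frac{326}{\left(- \frac{1}{6} + \frac{188}{203}\right) - 363} = - \frac{326}{\frac{925}{1218} - 363} = - \frac{326}{- \frac{441209}{1218}} = \left(-326\right) \left(- \frac{1218}{441209}\right) = \frac{397068}{441209} \approx 0.89995$)
$Z{\left(\frac{0}{-4} \right)} c = 0 \cdot \frac{397068}{441209} = 0$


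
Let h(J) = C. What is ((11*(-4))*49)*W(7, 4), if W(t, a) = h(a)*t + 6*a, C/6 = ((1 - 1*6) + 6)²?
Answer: -142296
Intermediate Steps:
C = 6 (C = 6*((1 - 1*6) + 6)² = 6*((1 - 6) + 6)² = 6*(-5 + 6)² = 6*1² = 6*1 = 6)
h(J) = 6
W(t, a) = 6*a + 6*t (W(t, a) = 6*t + 6*a = 6*a + 6*t)
((11*(-4))*49)*W(7, 4) = ((11*(-4))*49)*(6*4 + 6*7) = (-44*49)*(24 + 42) = -2156*66 = -142296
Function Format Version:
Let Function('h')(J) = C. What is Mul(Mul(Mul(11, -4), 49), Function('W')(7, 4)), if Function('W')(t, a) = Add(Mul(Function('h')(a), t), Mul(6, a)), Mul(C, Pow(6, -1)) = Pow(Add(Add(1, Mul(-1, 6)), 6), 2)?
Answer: -142296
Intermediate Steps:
C = 6 (C = Mul(6, Pow(Add(Add(1, Mul(-1, 6)), 6), 2)) = Mul(6, Pow(Add(Add(1, -6), 6), 2)) = Mul(6, Pow(Add(-5, 6), 2)) = Mul(6, Pow(1, 2)) = Mul(6, 1) = 6)
Function('h')(J) = 6
Function('W')(t, a) = Add(Mul(6, a), Mul(6, t)) (Function('W')(t, a) = Add(Mul(6, t), Mul(6, a)) = Add(Mul(6, a), Mul(6, t)))
Mul(Mul(Mul(11, -4), 49), Function('W')(7, 4)) = Mul(Mul(Mul(11, -4), 49), Add(Mul(6, 4), Mul(6, 7))) = Mul(Mul(-44, 49), Add(24, 42)) = Mul(-2156, 66) = -142296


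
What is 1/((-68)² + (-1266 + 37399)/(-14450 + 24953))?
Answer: 10503/48602005 ≈ 0.00021610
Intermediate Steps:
1/((-68)² + (-1266 + 37399)/(-14450 + 24953)) = 1/(4624 + 36133/10503) = 1/(48602005/10503) = 10503/48602005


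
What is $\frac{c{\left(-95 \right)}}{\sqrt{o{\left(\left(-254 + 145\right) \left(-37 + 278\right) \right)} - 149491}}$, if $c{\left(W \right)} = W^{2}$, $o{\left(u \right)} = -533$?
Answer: $- \frac{475 i \sqrt{37506}}{3948} \approx - 23.301 i$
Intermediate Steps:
$\frac{c{\left(-95 \right)}}{\sqrt{o{\left(\left(-254 + 145\right) \left(-37 + 278\right) \right)} - 149491}} = \frac{\left(-95\right)^{2}}{\sqrt{-533 - 149491}} = \frac{9025}{\sqrt{-150024}} = \frac{9025}{2 i \sqrt{37506}} = 9025 \left(- \frac{i \sqrt{37506}}{75012}\right) = - \frac{475 i \sqrt{37506}}{3948}$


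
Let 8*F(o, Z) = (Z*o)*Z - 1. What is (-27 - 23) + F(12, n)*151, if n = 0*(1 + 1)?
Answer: -551/8 ≈ -68.875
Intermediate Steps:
n = 0 (n = 0*2 = 0)
F(o, Z) = -⅛ + o*Z²/8 (F(o, Z) = ((Z*o)*Z - 1)/8 = (o*Z² - 1)/8 = (-1 + o*Z²)/8 = -⅛ + o*Z²/8)
(-27 - 23) + F(12, n)*151 = (-27 - 23) + (-⅛ + (⅛)*12*0²)*151 = -50 + (-⅛ + (⅛)*12*0)*151 = -50 + (-⅛ + 0)*151 = -50 - ⅛*151 = -50 - 151/8 = -551/8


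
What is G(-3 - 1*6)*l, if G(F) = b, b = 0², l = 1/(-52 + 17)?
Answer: 0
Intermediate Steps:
l = -1/35 (l = 1/(-35) = -1/35 ≈ -0.028571)
b = 0
G(F) = 0
G(-3 - 1*6)*l = 0*(-1/35) = 0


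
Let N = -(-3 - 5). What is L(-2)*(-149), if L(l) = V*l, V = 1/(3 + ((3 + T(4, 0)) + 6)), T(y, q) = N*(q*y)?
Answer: 149/6 ≈ 24.833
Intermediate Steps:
N = 8 (N = -1*(-8) = 8)
T(y, q) = 8*q*y (T(y, q) = 8*(q*y) = 8*q*y)
V = 1/12 (V = 1/(3 + ((3 + 8*0*4) + 6)) = 1/(3 + ((3 + 0) + 6)) = 1/(3 + (3 + 6)) = 1/(3 + 9) = 1/12 ≈ 0.083333)
L(l) = l/12
L(-2)*(-149) = ((1/12)*(-2))*(-149) = -1/6*(-149) = 149/6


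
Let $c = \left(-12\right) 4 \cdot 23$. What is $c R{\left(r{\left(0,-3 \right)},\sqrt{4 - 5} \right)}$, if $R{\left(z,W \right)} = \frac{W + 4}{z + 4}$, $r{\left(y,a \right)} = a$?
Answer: $-4416 - 1104 i \approx -4416.0 - 1104.0 i$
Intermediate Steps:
$c = -1104$ ($c = \left(-48\right) 23 = -1104$)
$R{\left(z,W \right)} = \frac{4 + W}{4 + z}$
$c R{\left(r{\left(0,-3 \right)},\sqrt{4 - 5} \right)} = - 1104 \frac{4 + \sqrt{4 - 5}}{4 - 3} = - 1104 \frac{4 + \sqrt{-1}}{1} = - 1104 \cdot 1 \left(4 + i\right) = - 1104 \left(4 + i\right) = -4416 - 1104 i$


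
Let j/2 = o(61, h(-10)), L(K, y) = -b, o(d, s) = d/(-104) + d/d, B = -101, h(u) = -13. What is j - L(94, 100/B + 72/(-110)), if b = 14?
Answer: 771/52 ≈ 14.827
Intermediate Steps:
o(d, s) = 1 - d/104 (o(d, s) = d*(-1/104) + 1 = -d/104 + 1 = 1 - d/104)
L(K, y) = -14 (L(K, y) = -1*14 = -14)
j = 43/52 (j = 2*(1 - 1/104*61) = 2*(1 - 61/104) = 2*(43/104) = 43/52 ≈ 0.82692)
j - L(94, 100/B + 72/(-110)) = 43/52 - 1*(-14) = 43/52 + 14 = 771/52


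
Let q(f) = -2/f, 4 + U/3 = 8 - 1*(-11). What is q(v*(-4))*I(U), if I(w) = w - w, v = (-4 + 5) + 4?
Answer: 0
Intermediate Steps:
v = 5 (v = 1 + 4 = 5)
U = 45 (U = -12 + 3*(8 - 1*(-11)) = -12 + 3*(8 + 11) = -12 + 3*19 = -12 + 57 = 45)
I(w) = 0
q(v*(-4))*I(U) = -2/(5*(-4))*0 = -2/(-20)*0 = -2*(-1/20)*0 = (1/10)*0 = 0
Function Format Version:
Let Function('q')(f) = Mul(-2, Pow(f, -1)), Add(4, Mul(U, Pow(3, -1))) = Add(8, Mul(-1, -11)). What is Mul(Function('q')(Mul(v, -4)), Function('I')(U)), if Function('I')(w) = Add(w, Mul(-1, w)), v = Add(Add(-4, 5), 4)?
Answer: 0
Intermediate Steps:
v = 5 (v = Add(1, 4) = 5)
U = 45 (U = Add(-12, Mul(3, Add(8, Mul(-1, -11)))) = Add(-12, Mul(3, Add(8, 11))) = Add(-12, Mul(3, 19)) = Add(-12, 57) = 45)
Function('I')(w) = 0
Mul(Function('q')(Mul(v, -4)), Function('I')(U)) = Mul(Mul(-2, Pow(Mul(5, -4), -1)), 0) = Mul(Mul(-2, Pow(-20, -1)), 0) = Mul(Mul(-2, Rational(-1, 20)), 0) = Mul(Rational(1, 10), 0) = 0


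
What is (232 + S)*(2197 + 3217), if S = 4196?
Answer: 23973192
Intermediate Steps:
(232 + S)*(2197 + 3217) = (232 + 4196)*(2197 + 3217) = 4428*5414 = 23973192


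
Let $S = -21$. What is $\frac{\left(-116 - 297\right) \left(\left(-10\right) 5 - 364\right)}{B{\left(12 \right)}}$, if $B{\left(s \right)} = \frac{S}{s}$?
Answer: $-97704$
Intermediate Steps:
$B{\left(s \right)} = - \frac{21}{s}$
$\frac{\left(-116 - 297\right) \left(\left(-10\right) 5 - 364\right)}{B{\left(12 \right)}} = \frac{\left(-116 - 297\right) \left(\left(-10\right) 5 - 364\right)}{\left(-21\right) \frac{1}{12}} = \frac{\left(-413\right) \left(-50 - 364\right)}{\left(-21\right) \frac{1}{12}} = \frac{\left(-413\right) \left(-414\right)}{- \frac{7}{4}} = 170982 \left(- \frac{4}{7}\right) = -97704$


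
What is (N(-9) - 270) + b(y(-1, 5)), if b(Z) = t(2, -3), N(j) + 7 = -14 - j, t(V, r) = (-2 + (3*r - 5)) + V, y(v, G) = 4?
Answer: -296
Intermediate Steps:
t(V, r) = -7 + V + 3*r (t(V, r) = (-2 + (-5 + 3*r)) + V = (-7 + 3*r) + V = -7 + V + 3*r)
N(j) = -21 - j (N(j) = -7 + (-14 - j) = -21 - j)
b(Z) = -14 (b(Z) = -7 + 2 + 3*(-3) = -7 + 2 - 9 = -14)
(N(-9) - 270) + b(y(-1, 5)) = ((-21 - 1*(-9)) - 270) - 14 = ((-21 + 9) - 270) - 14 = (-12 - 270) - 14 = -282 - 14 = -296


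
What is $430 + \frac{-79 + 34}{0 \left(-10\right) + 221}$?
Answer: $\frac{94985}{221} \approx 429.8$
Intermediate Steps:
$430 + \frac{-79 + 34}{0 \left(-10\right) + 221} = 430 - \frac{45}{0 + 221} = 430 - \frac{45}{221} = \frac{94985}{221}$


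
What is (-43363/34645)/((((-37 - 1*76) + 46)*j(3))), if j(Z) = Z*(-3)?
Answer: -43363/20890935 ≈ -0.0020757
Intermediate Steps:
j(Z) = -3*Z
(-43363/34645)/((((-37 - 1*76) + 46)*j(3))) = (-43363/34645)/((((-37 - 1*76) + 46)*(-3*3))) = (-43363*1/34645)/((((-37 - 76) + 46)*(-9))) = -43363*(-1/(9*(-113 + 46)))/34645 = -43363/(34645*((-67*(-9)))) = -43363/34645/603 = -43363/34645*1/603 = -43363/20890935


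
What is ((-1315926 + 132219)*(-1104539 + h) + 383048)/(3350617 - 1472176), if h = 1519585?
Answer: -491292472474/1878441 ≈ -2.6154e+5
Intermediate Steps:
((-1315926 + 132219)*(-1104539 + h) + 383048)/(3350617 - 1472176) = ((-1315926 + 132219)*(-1104539 + 1519585) + 383048)/(3350617 - 1472176) = (-1183707*415046 + 383048)/1878441 = (-491292855522 + 383048)*(1/1878441) = -491292472474*1/1878441 = -491292472474/1878441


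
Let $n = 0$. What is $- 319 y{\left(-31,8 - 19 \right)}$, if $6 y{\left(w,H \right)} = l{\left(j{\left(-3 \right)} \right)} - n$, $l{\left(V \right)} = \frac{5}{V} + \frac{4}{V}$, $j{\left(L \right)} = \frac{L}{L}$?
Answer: $- \frac{957}{2} \approx -478.5$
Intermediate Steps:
$j{\left(L \right)} = 1$
$l{\left(V \right)} = \frac{9}{V}$
$y{\left(w,H \right)} = \frac{3}{2}$ ($y{\left(w,H \right)} = \frac{\frac{9}{1} - 0}{6} = \frac{9 \cdot 1 + 0}{6} = \frac{9 + 0}{6} = \frac{1}{6} \cdot 9 = \frac{3}{2}$)
$- 319 y{\left(-31,8 - 19 \right)} = \left(-319\right) \frac{3}{2} = - \frac{957}{2}$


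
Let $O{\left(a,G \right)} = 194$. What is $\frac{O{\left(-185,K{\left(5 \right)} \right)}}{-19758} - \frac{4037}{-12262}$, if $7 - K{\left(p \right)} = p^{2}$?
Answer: $\frac{38692109}{121136298} \approx 0.31941$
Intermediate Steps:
$K{\left(p \right)} = 7 - p^{2}$
$\frac{O{\left(-185,K{\left(5 \right)} \right)}}{-19758} - \frac{4037}{-12262} = \frac{194}{-19758} - \frac{4037}{-12262} = 194 \left(- \frac{1}{19758}\right) - - \frac{4037}{12262} = - \frac{97}{9879} + \frac{4037}{12262} = \frac{38692109}{121136298}$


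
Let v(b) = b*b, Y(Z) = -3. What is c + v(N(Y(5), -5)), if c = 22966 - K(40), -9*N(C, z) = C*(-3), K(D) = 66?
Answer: 22901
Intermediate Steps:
N(C, z) = C/3 (N(C, z) = -C*(-3)/9 = -(-1)*C/3 = C/3)
c = 22900 (c = 22966 - 1*66 = 22966 - 66 = 22900)
v(b) = b**2
c + v(N(Y(5), -5)) = 22900 + ((1/3)*(-3))**2 = 22900 + (-1)**2 = 22900 + 1 = 22901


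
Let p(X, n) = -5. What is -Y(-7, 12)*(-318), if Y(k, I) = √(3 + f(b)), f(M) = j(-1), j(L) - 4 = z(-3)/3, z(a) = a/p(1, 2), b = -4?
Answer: 1908*√5/5 ≈ 853.28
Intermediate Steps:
z(a) = -a/5 (z(a) = a/(-5) = a*(-⅕) = -a/5)
j(L) = 21/5 (j(L) = 4 - ⅕*(-3)/3 = 4 + (⅗)*(⅓) = 4 + ⅕ = 21/5)
f(M) = 21/5
Y(k, I) = 6*√5/5 (Y(k, I) = √(3 + 21/5) = √(36/5) = 6*√5/5)
-Y(-7, 12)*(-318) = -6*√5/5*(-318) = -(-1908)*√5/5 = 1908*√5/5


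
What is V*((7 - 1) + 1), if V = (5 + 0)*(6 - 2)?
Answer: 140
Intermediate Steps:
V = 20 (V = 5*4 = 20)
V*((7 - 1) + 1) = 20*((7 - 1) + 1) = 20*(6 + 1) = 20*7 = 140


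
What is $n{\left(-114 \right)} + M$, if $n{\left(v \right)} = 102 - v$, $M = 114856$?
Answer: $115072$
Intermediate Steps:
$n{\left(-114 \right)} + M = \left(102 - -114\right) + 114856 = \left(102 + 114\right) + 114856 = 216 + 114856 = 115072$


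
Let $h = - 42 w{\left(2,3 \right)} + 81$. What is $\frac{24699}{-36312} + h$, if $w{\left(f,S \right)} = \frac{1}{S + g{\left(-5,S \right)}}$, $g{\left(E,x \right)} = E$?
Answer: $\frac{1226375}{12104} \approx 101.32$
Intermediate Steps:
$w{\left(f,S \right)} = \frac{1}{-5 + S}$ ($w{\left(f,S \right)} = \frac{1}{S - 5} = \frac{1}{-5 + S}$)
$h = 102$ ($h = - \frac{42}{-5 + 3} + 81 = - \frac{42}{-2} + 81 = \left(-42\right) \left(- \frac{1}{2}\right) + 81 = 21 + 81 = 102$)
$\frac{24699}{-36312} + h = \frac{24699}{-36312} + 102 = 24699 \left(- \frac{1}{36312}\right) + 102 = - \frac{8233}{12104} + 102 = \frac{1226375}{12104}$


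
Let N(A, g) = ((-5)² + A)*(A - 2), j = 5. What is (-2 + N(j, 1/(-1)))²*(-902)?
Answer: -6985088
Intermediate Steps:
N(A, g) = (-2 + A)*(25 + A) (N(A, g) = (25 + A)*(-2 + A) = (-2 + A)*(25 + A))
(-2 + N(j, 1/(-1)))²*(-902) = (-2 + (-50 + 5² + 23*5))²*(-902) = (-2 + (-50 + 25 + 115))²*(-902) = (-2 + 90)²*(-902) = 88²*(-902) = 7744*(-902) = -6985088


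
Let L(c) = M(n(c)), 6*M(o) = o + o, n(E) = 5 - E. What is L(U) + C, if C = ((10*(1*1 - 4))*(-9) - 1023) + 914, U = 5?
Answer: 161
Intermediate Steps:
M(o) = o/3 (M(o) = (o + o)/6 = (2*o)/6 = o/3)
L(c) = 5/3 - c/3 (L(c) = (5 - c)/3 = 5/3 - c/3)
C = 161 (C = ((10*(1 - 4))*(-9) - 1023) + 914 = ((10*(-3))*(-9) - 1023) + 914 = (-30*(-9) - 1023) + 914 = (270 - 1023) + 914 = -753 + 914 = 161)
L(U) + C = (5/3 - 1/3*5) + 161 = (5/3 - 5/3) + 161 = 0 + 161 = 161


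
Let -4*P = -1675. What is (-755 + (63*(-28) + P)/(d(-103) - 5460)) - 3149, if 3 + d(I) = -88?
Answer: -86679035/22204 ≈ -3903.8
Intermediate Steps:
P = 1675/4 (P = -¼*(-1675) = 1675/4 ≈ 418.75)
d(I) = -91 (d(I) = -3 - 88 = -91)
(-755 + (63*(-28) + P)/(d(-103) - 5460)) - 3149 = (-755 + (63*(-28) + 1675/4)/(-91 - 5460)) - 3149 = (-755 + (-1764 + 1675/4)/(-5551)) - 3149 = (-755 - 5381/4*(-1/5551)) - 3149 = (-755 + 5381/22204) - 3149 = -16758639/22204 - 3149 = -86679035/22204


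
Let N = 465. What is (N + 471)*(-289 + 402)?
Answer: 105768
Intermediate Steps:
(N + 471)*(-289 + 402) = (465 + 471)*(-289 + 402) = 936*113 = 105768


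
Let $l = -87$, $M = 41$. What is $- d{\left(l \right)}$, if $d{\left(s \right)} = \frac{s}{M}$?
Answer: $\frac{87}{41} \approx 2.122$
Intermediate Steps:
$d{\left(s \right)} = \frac{s}{41}$
$- d{\left(l \right)} = - \frac{-87}{41} = \left(-1\right) \left(- \frac{87}{41}\right) = \frac{87}{41}$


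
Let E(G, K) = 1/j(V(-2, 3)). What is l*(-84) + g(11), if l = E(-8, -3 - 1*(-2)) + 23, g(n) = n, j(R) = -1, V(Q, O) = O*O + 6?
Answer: -1837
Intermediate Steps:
V(Q, O) = 6 + O**2 (V(Q, O) = O**2 + 6 = 6 + O**2)
E(G, K) = -1 (E(G, K) = 1/(-1) = -1)
l = 22 (l = -1 + 23 = 22)
l*(-84) + g(11) = 22*(-84) + 11 = -1848 + 11 = -1837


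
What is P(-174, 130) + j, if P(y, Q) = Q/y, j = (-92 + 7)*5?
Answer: -37040/87 ≈ -425.75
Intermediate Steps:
j = -425 (j = -85*5 = -425)
P(-174, 130) + j = 130/(-174) - 425 = 130*(-1/174) - 425 = -65/87 - 425 = -37040/87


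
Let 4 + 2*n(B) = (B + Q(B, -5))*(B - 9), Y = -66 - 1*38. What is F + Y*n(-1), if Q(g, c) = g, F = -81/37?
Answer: -30865/37 ≈ -834.19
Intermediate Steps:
Y = -104 (Y = -66 - 38 = -104)
F = -81/37 (F = -81*1/37 = -81/37 ≈ -2.1892)
n(B) = -2 + B*(-9 + B) (n(B) = -2 + ((B + B)*(B - 9))/2 = -2 + ((2*B)*(-9 + B))/2 = -2 + (2*B*(-9 + B))/2 = -2 + B*(-9 + B))
F + Y*n(-1) = -81/37 - 104*(-2 + (-1)**2 - 9*(-1)) = -81/37 - 104*(-2 + 1 + 9) = -81/37 - 104*8 = -81/37 - 832 = -30865/37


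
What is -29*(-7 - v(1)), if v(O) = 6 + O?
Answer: 406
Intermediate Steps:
-29*(-7 - v(1)) = -29*(-7 - (6 + 1)) = -29*(-7 - 1*7) = -29*(-7 - 7) = -29*(-14) = 406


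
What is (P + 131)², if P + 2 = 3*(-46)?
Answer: 81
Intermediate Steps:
P = -140 (P = -2 + 3*(-46) = -2 - 138 = -140)
(P + 131)² = (-140 + 131)² = (-9)² = 81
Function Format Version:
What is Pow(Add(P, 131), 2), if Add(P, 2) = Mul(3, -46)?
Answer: 81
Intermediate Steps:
P = -140 (P = Add(-2, Mul(3, -46)) = Add(-2, -138) = -140)
Pow(Add(P, 131), 2) = Pow(Add(-140, 131), 2) = Pow(-9, 2) = 81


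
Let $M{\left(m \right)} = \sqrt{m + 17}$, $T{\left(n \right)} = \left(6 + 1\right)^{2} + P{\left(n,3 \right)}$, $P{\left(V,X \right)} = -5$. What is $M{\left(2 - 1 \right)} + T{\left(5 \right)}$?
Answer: $44 + 3 \sqrt{2} \approx 48.243$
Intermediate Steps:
$T{\left(n \right)} = 44$ ($T{\left(n \right)} = \left(6 + 1\right)^{2} - 5 = 7^{2} - 5 = 49 - 5 = 44$)
$M{\left(m \right)} = \sqrt{17 + m}$
$M{\left(2 - 1 \right)} + T{\left(5 \right)} = \sqrt{17 + \left(2 - 1\right)} + 44 = \sqrt{17 + 1} + 44 = \sqrt{18} + 44 = 3 \sqrt{2} + 44 = 44 + 3 \sqrt{2}$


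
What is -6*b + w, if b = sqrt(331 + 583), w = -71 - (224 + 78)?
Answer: -373 - 6*sqrt(914) ≈ -554.39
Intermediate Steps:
w = -373 (w = -71 - 1*302 = -71 - 302 = -373)
b = sqrt(914) ≈ 30.232
-6*b + w = -6*sqrt(914) - 373 = -373 - 6*sqrt(914)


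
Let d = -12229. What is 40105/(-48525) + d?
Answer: -118690466/9705 ≈ -12230.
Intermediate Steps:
40105/(-48525) + d = 40105/(-48525) - 12229 = 40105*(-1/48525) - 12229 = -8021/9705 - 12229 = -118690466/9705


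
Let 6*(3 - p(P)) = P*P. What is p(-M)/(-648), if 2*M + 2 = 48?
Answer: 511/3888 ≈ 0.13143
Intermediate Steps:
M = 23 (M = -1 + (½)*48 = -1 + 24 = 23)
p(P) = 3 - P²/6 (p(P) = 3 - P*P/6 = 3 - P²/6)
p(-M)/(-648) = (3 - (-1*23)²/6)/(-648) = (3 - ⅙*(-23)²)*(-1/648) = (3 - ⅙*529)*(-1/648) = (3 - 529/6)*(-1/648) = -511/6*(-1/648) = 511/3888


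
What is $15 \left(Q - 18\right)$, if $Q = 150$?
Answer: $1980$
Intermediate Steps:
$15 \left(Q - 18\right) = 15 \left(150 - 18\right) = 15 \cdot 132 = 1980$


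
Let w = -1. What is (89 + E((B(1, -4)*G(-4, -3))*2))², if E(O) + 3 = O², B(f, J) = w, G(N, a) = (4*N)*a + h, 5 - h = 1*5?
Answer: 86527204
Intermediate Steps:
h = 0 (h = 5 - 5 = 0)
G(N, a) = 4*N*a (G(N, a) = (4*N)*a + 0 = 4*N*a + 0 = 4*N*a)
B(f, J) = -1
E(O) = -3 + O²
(89 + E((B(1, -4)*G(-4, -3))*2))² = (89 + (-3 + (-4*(-4)*(-3)*2)²))² = (89 + (-3 + (-1*48*2)²))² = (89 + (-3 + (-48*2)²))² = (89 + (-3 + (-96)²))² = (89 + (-3 + 9216))² = (89 + 9213)² = 9302² = 86527204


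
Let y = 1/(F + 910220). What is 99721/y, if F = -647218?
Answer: 26226822442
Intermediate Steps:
y = 1/263002 (y = 1/(-647218 + 910220) = 1/263002 ≈ 3.8023e-6)
99721/y = 99721/(1/263002) = 99721*263002 = 26226822442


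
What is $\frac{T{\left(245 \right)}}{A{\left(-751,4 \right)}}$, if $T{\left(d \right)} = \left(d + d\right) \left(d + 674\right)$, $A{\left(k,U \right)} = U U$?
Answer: $\frac{225155}{8} \approx 28144.0$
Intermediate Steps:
$A{\left(k,U \right)} = U^{2}$
$T{\left(d \right)} = 2 d \left(674 + d\right)$
$\frac{T{\left(245 \right)}}{A{\left(-751,4 \right)}} = \frac{2 \cdot 245 \left(674 + 245\right)}{4^{2}} = \frac{2 \cdot 245 \cdot 919}{16} = 450310 \cdot \frac{1}{16} = \frac{225155}{8}$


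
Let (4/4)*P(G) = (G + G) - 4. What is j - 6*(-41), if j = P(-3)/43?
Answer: 10568/43 ≈ 245.77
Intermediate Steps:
P(G) = -4 + 2*G (P(G) = (G + G) - 4 = 2*G - 4 = -4 + 2*G)
j = -10/43 (j = (-4 + 2*(-3))/43 = (-4 - 6)*(1/43) = -10*1/43 = -10/43 ≈ -0.23256)
j - 6*(-41) = -10/43 - 6*(-41) = -10/43 + 246 = 10568/43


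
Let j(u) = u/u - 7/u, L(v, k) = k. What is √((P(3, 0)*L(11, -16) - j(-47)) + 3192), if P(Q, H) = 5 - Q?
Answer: √6977902/47 ≈ 56.204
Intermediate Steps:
j(u) = 1 - 7/u
√((P(3, 0)*L(11, -16) - j(-47)) + 3192) = √(((5 - 1*3)*(-16) - (-7 - 47)/(-47)) + 3192) = √(((5 - 3)*(-16) - (-1)*(-54)/47) + 3192) = √((2*(-16) - 1*54/47) + 3192) = √((-32 - 54/47) + 3192) = √(-1558/47 + 3192) = √(148466/47) = √6977902/47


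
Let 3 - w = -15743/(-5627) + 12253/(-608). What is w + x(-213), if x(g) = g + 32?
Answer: -549600561/3421216 ≈ -160.64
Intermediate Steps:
x(g) = 32 + g
w = 69639535/3421216 (w = 3 - (-15743/(-5627) + 12253/(-608)) = 3 - (-15743*(-1/5627) + 12253*(-1/608)) = 3 - (15743/5627 - 12253/608) = 3 - 1*(-59375887/3421216) = 3 + 59375887/3421216 = 69639535/3421216 ≈ 20.355)
w + x(-213) = 69639535/3421216 + (32 - 213) = 69639535/3421216 - 181 = -549600561/3421216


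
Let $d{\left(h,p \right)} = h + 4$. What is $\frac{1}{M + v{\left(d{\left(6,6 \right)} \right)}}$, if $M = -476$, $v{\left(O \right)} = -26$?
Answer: $- \frac{1}{502} \approx -0.001992$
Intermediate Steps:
$d{\left(h,p \right)} = 4 + h$
$\frac{1}{M + v{\left(d{\left(6,6 \right)} \right)}} = \frac{1}{-476 - 26} = \frac{1}{-502} = - \frac{1}{502}$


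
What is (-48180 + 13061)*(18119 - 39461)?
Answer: 749509698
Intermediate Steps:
(-48180 + 13061)*(18119 - 39461) = -35119*(-21342) = 749509698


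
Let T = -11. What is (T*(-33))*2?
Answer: 726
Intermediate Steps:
(T*(-33))*2 = -11*(-33)*2 = 363*2 = 726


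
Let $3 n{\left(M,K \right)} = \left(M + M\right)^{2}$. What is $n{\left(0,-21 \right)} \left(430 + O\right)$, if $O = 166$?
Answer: $0$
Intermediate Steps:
$n{\left(M,K \right)} = \frac{4 M^{2}}{3}$ ($n{\left(M,K \right)} = \frac{\left(M + M\right)^{2}}{3} = \frac{\left(2 M\right)^{2}}{3} = \frac{4 M^{2}}{3}$)
$n{\left(0,-21 \right)} \left(430 + O\right) = \frac{4 \cdot 0^{2}}{3} \left(430 + 166\right) = \frac{4}{3} \cdot 0 \cdot 596 = 0 \cdot 596 = 0$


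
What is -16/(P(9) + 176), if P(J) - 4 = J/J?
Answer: -16/181 ≈ -0.088398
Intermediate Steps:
P(J) = 5 (P(J) = 4 + J/J = 4 + 1 = 5)
-16/(P(9) + 176) = -16/(5 + 176) = -16/181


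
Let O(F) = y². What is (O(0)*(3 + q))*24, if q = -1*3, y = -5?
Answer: 0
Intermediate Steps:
O(F) = 25 (O(F) = (-5)² = 25)
q = -3
(O(0)*(3 + q))*24 = (25*(3 - 3))*24 = (25*0)*24 = 0*24 = 0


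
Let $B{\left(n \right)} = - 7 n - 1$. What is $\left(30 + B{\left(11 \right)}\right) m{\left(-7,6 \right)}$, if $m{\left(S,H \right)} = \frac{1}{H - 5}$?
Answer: $-48$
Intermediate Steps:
$m{\left(S,H \right)} = \frac{1}{-5 + H}$
$B{\left(n \right)} = -1 - 7 n$
$\left(30 + B{\left(11 \right)}\right) m{\left(-7,6 \right)} = \frac{30 - 78}{-5 + 6} = \frac{30 - 78}{1} = \left(30 - 78\right) 1 = \left(-48\right) 1 = -48$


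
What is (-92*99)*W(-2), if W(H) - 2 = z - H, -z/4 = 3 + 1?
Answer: 109296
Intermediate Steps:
z = -16 (z = -4*(3 + 1) = -4*4 = -16)
W(H) = -14 - H (W(H) = 2 + (-16 - H) = -14 - H)
(-92*99)*W(-2) = (-92*99)*(-14 - 1*(-2)) = -9108*(-14 + 2) = -9108*(-12) = 109296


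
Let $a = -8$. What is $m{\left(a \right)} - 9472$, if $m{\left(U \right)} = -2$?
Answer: $-9474$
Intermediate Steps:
$m{\left(a \right)} - 9472 = -2 - 9472 = -9474$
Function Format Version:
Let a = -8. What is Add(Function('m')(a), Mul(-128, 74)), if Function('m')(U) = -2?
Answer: -9474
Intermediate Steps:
Add(Function('m')(a), Mul(-128, 74)) = Add(-2, Mul(-128, 74)) = Add(-2, -9472) = -9474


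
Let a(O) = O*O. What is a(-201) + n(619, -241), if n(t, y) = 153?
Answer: 40554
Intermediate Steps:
a(O) = O²
a(-201) + n(619, -241) = (-201)² + 153 = 40401 + 153 = 40554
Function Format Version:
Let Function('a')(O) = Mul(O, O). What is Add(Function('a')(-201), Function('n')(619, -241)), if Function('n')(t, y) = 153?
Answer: 40554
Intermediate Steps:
Function('a')(O) = Pow(O, 2)
Add(Function('a')(-201), Function('n')(619, -241)) = Add(Pow(-201, 2), 153) = Add(40401, 153) = 40554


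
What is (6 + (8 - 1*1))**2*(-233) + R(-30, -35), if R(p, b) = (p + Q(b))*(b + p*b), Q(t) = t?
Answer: -105352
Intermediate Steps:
R(p, b) = (b + p)*(b + b*p) (R(p, b) = (p + b)*(b + p*b) = (b + p)*(b + b*p))
(6 + (8 - 1*1))**2*(-233) + R(-30, -35) = (6 + (8 - 1*1))**2*(-233) - 35*(-35 - 30 + (-30)**2 - 35*(-30)) = (6 + (8 - 1))**2*(-233) - 35*(-35 - 30 + 900 + 1050) = (6 + 7)**2*(-233) - 35*1885 = 13**2*(-233) - 65975 = 169*(-233) - 65975 = -39377 - 65975 = -105352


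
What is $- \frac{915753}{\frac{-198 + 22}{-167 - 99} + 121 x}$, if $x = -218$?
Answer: $\frac{121795149}{3508186} \approx 34.717$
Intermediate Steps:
$- \frac{915753}{\frac{-198 + 22}{-167 - 99} + 121 x} = - \frac{915753}{\frac{-198 + 22}{-167 - 99} + 121 \left(-218\right)} = - \frac{915753}{- \frac{176}{-266} - 26378} = - \frac{915753}{\left(-176\right) \left(- \frac{1}{266}\right) - 26378} = - \frac{915753}{\frac{88}{133} - 26378} = - \frac{915753}{- \frac{3508186}{133}} = \left(-915753\right) \left(- \frac{133}{3508186}\right) = \frac{121795149}{3508186}$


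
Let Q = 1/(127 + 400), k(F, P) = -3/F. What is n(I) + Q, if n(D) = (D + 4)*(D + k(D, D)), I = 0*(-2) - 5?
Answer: 11599/2635 ≈ 4.4019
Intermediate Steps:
I = -5 (I = 0 - 5 = -5)
Q = 1/527 ≈ 0.0018975
n(D) = (4 + D)*(D - 3/D) (n(D) = (D + 4)*(D - 3/D) = (4 + D)*(D - 3/D))
n(I) + Q = (-3 + (-5)² - 12/(-5) + 4*(-5)) + 1/527 = (-3 + 25 - 12*(-⅕) - 20) + 1/527 = (-3 + 25 + 12/5 - 20) + 1/527 = 22/5 + 1/527 = 11599/2635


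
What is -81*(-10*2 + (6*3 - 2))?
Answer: 324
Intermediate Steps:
-81*(-10*2 + (6*3 - 2)) = -81*(-20 + (18 - 2)) = -81*(-20 + 16) = -81*(-4) = 324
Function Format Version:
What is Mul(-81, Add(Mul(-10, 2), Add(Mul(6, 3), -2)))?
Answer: 324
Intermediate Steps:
Mul(-81, Add(Mul(-10, 2), Add(Mul(6, 3), -2))) = Mul(-81, Add(-20, Add(18, -2))) = Mul(-81, Add(-20, 16)) = Mul(-81, -4) = 324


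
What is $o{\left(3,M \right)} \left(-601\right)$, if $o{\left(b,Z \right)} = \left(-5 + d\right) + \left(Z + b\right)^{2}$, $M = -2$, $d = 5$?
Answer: $-601$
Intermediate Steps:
$o{\left(b,Z \right)} = \left(Z + b\right)^{2}$ ($o{\left(b,Z \right)} = \left(-5 + 5\right) + \left(Z + b\right)^{2} = 0 + \left(Z + b\right)^{2} = \left(Z + b\right)^{2}$)
$o{\left(3,M \right)} \left(-601\right) = \left(-2 + 3\right)^{2} \left(-601\right) = 1^{2} \left(-601\right) = 1 \left(-601\right) = -601$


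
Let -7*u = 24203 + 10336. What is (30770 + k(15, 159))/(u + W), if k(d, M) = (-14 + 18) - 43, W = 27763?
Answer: 215117/159802 ≈ 1.3461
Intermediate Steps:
u = -34539/7 (u = -(24203 + 10336)/7 = -⅐*34539 = -34539/7 ≈ -4934.1)
k(d, M) = -39 (k(d, M) = 4 - 43 = -39)
(30770 + k(15, 159))/(u + W) = (30770 - 39)/(-34539/7 + 27763) = 30731/(159802/7) = 30731*(7/159802) = 215117/159802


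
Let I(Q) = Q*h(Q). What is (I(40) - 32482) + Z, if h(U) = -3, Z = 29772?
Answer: -2830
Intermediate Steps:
I(Q) = -3*Q (I(Q) = Q*(-3) = -3*Q)
(I(40) - 32482) + Z = (-3*40 - 32482) + 29772 = (-120 - 32482) + 29772 = -32602 + 29772 = -2830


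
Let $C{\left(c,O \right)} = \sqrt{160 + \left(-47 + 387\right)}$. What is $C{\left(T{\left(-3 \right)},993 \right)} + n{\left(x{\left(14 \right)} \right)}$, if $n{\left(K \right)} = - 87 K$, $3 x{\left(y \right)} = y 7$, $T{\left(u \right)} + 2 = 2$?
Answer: $-2842 + 10 \sqrt{5} \approx -2819.6$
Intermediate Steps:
$T{\left(u \right)} = 0$ ($T{\left(u \right)} = -2 + 2 = 0$)
$x{\left(y \right)} = \frac{7 y}{3}$ ($x{\left(y \right)} = \frac{y 7}{3} = \frac{7 y}{3}$)
$C{\left(c,O \right)} = 10 \sqrt{5}$ ($C{\left(c,O \right)} = \sqrt{160 + 340} = \sqrt{500} = 10 \sqrt{5}$)
$C{\left(T{\left(-3 \right)},993 \right)} + n{\left(x{\left(14 \right)} \right)} = 10 \sqrt{5} - 87 \cdot \frac{7}{3} \cdot 14 = 10 \sqrt{5} - 2842 = -2842 + 10 \sqrt{5}$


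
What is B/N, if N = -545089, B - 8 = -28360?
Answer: 28352/545089 ≈ 0.052014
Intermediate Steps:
B = -28352 (B = 8 - 28360 = -28352)
B/N = -28352/(-545089) = -28352*(-1/545089) = 28352/545089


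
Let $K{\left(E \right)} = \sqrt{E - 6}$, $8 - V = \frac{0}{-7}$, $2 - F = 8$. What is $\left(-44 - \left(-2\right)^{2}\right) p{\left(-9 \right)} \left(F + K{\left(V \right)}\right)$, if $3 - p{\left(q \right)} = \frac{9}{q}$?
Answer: $1152 - 192 \sqrt{2} \approx 880.47$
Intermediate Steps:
$p{\left(q \right)} = 3 - \frac{9}{q}$
$F = -6$ ($F = 2 - 8 = -6$)
$V = 8$ ($V = 8 - \frac{0}{-7} = 8 - 0 \left(- \frac{1}{7}\right) = 8 - 0 = 8 + 0 = 8$)
$K{\left(E \right)} = \sqrt{-6 + E}$
$\left(-44 - \left(-2\right)^{2}\right) p{\left(-9 \right)} \left(F + K{\left(V \right)}\right) = \left(-44 - \left(-2\right)^{2}\right) \left(3 - \frac{9}{-9}\right) \left(-6 + \sqrt{-6 + 8}\right) = \left(-44 - 4\right) \left(3 - -1\right) \left(-6 + \sqrt{2}\right) = \left(-44 - 4\right) \left(3 + 1\right) \left(-6 + \sqrt{2}\right) = \left(-48\right) 4 \left(-6 + \sqrt{2}\right) = - 192 \left(-6 + \sqrt{2}\right) = 1152 - 192 \sqrt{2}$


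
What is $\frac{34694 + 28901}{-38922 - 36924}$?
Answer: $- \frac{63595}{75846} \approx -0.83848$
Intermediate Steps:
$\frac{34694 + 28901}{-38922 - 36924} = \frac{63595}{-75846} = 63595 \left(- \frac{1}{75846}\right) = - \frac{63595}{75846}$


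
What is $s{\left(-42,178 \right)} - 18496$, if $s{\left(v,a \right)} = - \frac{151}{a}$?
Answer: $- \frac{3292439}{178} \approx -18497.0$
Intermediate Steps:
$s{\left(-42,178 \right)} - 18496 = - \frac{151}{178} - 18496 = - \frac{3292439}{178}$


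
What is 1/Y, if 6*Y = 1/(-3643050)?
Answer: -21858300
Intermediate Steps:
Y = -1/21858300 (Y = (⅙)/(-3643050) = (⅙)*(-1/3643050) = -1/21858300 ≈ -4.5749e-8)
1/Y = 1/(-1/21858300) = -21858300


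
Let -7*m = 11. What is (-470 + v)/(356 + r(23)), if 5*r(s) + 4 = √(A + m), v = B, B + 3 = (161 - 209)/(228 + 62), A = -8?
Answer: -852947088/640299671 + 68609*I*√469/640299671 ≈ -1.3321 + 0.0023205*I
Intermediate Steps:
m = -11/7 (m = -⅐*11 = -11/7 ≈ -1.5714)
B = -459/145 (B = -3 + (161 - 209)/(228 + 62) = -3 - 48/290 = -3 - 48*1/290 = -3 - 24/145 = -459/145 ≈ -3.1655)
v = -459/145 ≈ -3.1655
r(s) = -⅘ + I*√469/35 (r(s) = -⅘ + √(-8 - 11/7)/5 = -⅘ + √(-67/7)/5 = -⅘ + (I*√469/7)/5 = -⅘ + I*√469/35)
(-470 + v)/(356 + r(23)) = (-470 - 459/145)/(356 + (-⅘ + I*√469/35)) = -68609/(145*(1776/5 + I*√469/35))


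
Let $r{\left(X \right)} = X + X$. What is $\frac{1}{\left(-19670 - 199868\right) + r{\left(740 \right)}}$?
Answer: $- \frac{1}{218058} \approx -4.5859 \cdot 10^{-6}$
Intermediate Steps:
$r{\left(X \right)} = 2 X$
$\frac{1}{\left(-19670 - 199868\right) + r{\left(740 \right)}} = \frac{1}{\left(-19670 - 199868\right) + 2 \cdot 740} = \frac{1}{-219538 + 1480} = \frac{1}{-218058} = - \frac{1}{218058}$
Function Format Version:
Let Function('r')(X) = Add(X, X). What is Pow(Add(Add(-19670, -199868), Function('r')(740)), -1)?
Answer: Rational(-1, 218058) ≈ -4.5859e-6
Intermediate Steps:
Function('r')(X) = Mul(2, X)
Pow(Add(Add(-19670, -199868), Function('r')(740)), -1) = Pow(Add(Add(-19670, -199868), Mul(2, 740)), -1) = Pow(Add(-219538, 1480), -1) = Pow(-218058, -1) = Rational(-1, 218058)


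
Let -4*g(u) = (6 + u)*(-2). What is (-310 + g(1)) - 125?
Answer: -863/2 ≈ -431.50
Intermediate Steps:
g(u) = 3 + u/2 (g(u) = -(6 + u)*(-2)/4 = -(-12 - 2*u)/4 = 3 + u/2)
(-310 + g(1)) - 125 = (-310 + (3 + (1/2)*1)) - 125 = (-310 + (3 + 1/2)) - 125 = (-310 + 7/2) - 125 = -613/2 - 125 = -863/2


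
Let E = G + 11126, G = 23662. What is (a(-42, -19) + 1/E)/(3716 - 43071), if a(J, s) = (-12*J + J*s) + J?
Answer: -43832881/1369081740 ≈ -0.032016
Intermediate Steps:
E = 34788 (E = 23662 + 11126 = 34788)
a(J, s) = -11*J + J*s
(a(-42, -19) + 1/E)/(3716 - 43071) = (-42*(-11 - 19) + 1/34788)/(3716 - 43071) = (-42*(-30) + 1/34788)/(-39355) = (1260 + 1/34788)*(-1/39355) = (43832881/34788)*(-1/39355) = -43832881/1369081740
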